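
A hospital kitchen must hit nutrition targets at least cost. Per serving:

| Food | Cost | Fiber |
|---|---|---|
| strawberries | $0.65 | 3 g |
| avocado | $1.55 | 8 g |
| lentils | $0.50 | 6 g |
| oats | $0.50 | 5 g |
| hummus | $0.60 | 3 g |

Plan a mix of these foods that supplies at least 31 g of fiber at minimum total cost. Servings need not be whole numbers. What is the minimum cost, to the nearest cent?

Cost per g of fiber: lentils $0.0833, oats $0.1000, avocado $0.1938, hummus $0.2000, strawberries $0.2167.
With no serving limits, use only lentils: 31 g / 6 g = 5.167 servings × $0.50 = $2.58.

$2.58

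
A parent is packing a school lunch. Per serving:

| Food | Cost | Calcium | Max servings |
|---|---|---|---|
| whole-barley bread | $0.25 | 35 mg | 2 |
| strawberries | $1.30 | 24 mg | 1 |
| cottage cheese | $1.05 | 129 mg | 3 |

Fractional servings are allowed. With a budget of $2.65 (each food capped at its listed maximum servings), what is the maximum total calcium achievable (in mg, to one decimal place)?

Calcium per dollar: whole-barley bread 140, cottage cheese 122.9, strawberries 18.46.
Take 2 servings of whole-barley bread: spends $0.50, +70.0 mg calcium (running total 70.0 mg).
Take 2.048 servings of cottage cheese: spends $2.15, +264.1 mg calcium (running total 334.1 mg).
Filling greedily by calcium-per-dollar is optimal for one linear limit, giving 334.1 mg.

334.1 mg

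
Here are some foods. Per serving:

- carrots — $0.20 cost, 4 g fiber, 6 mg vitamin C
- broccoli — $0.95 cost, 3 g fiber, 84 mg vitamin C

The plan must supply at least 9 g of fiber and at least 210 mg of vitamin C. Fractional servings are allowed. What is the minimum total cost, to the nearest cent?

$2.43

carrots only: max(9/4, 210/6) = 35 servings → $7.00.
broccoli only: max(9/3, 210/84) = 3 servings → $2.85.
carrots + broccoli with both tight: 0.3962 servings and 2.472 servings → $2.43.
Cheapest feasible corner: $2.43.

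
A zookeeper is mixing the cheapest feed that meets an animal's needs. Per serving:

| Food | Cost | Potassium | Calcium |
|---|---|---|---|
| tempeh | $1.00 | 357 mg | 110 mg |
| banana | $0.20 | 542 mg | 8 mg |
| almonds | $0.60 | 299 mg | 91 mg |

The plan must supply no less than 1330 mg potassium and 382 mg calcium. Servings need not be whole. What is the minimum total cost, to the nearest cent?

$2.54

This is a tiny linear program; its minimum lies at a vertex of the feasible set. List the vertices and price them.
tempeh only: max(1330/357, 382/110) = 3.725 servings → $3.73.
banana only: max(1330/542, 382/8) = 47.75 servings → $9.55.
almonds only: max(1330/299, 382/91) = 4.448 servings → $2.67.
tempeh + banana with both tight: 3.46 servings and 0.1749 servings → $3.49.
tempeh + almonds with both targets exact would need a negative amount; discard.
banana + almonds with both tight: 0.1452 servings and 4.185 servings → $2.54.
The minimum over all feasible corners is $2.54.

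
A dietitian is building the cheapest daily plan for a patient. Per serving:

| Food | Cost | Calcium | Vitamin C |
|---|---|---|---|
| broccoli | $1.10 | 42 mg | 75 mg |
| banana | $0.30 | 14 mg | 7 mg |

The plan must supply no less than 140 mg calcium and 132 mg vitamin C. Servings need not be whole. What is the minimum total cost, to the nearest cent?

This is a tiny linear program; its minimum lies at a vertex of the feasible set. List the vertices and price them.
broccoli only: max(140/42, 132/75) = 3.333 servings → $3.67.
banana only: max(140/14, 132/7) = 18.86 servings → $5.66.
broccoli + banana with both tight: 1.148 servings and 6.556 servings → $3.23.
So the least-cost plan costs $3.23.

$3.23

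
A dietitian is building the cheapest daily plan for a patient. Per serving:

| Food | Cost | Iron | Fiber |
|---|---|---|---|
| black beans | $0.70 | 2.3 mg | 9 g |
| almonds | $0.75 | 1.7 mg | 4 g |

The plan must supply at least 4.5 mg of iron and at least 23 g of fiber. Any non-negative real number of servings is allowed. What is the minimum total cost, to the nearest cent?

black beans only: max(4.5/2.3, 23/9) = 2.556 servings → $1.79.
almonds only: max(4.5/1.7, 23/4) = 5.75 servings → $4.31.
black beans + almonds: the both-tight solution has a negative serving — not a feasible corner.
Cheapest feasible corner: $1.79.

$1.79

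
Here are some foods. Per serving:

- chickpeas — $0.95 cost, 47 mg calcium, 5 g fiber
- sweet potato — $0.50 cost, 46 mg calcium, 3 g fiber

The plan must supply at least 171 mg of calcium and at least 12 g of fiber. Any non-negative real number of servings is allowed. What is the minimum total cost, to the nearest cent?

A basic optimal solution has at most two foods positive. Try each food alone and each pair with both targets met exactly.
chickpeas only: max(171/47, 12/5) = 3.638 servings → $3.46.
sweet potato only: max(171/46, 12/3) = 4 servings → $2.00.
chickpeas + sweet potato with both tight: 0.4382 servings and 3.27 servings → $2.05.
Cheapest feasible corner: $2.00.

$2.00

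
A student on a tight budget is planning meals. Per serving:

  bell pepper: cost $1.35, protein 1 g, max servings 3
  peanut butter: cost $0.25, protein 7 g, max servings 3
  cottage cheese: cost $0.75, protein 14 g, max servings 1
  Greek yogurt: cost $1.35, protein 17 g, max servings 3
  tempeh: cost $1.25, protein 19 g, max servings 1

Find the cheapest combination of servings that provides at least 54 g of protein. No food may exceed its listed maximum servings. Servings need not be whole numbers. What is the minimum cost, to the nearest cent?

$2.75

Cost per g of protein: peanut butter $0.0357, cottage cheese $0.0536, tempeh $0.0658, Greek yogurt $0.0794, bell pepper $1.3500.
Take 3 servings of peanut butter: +21.0 g protein for $0.75 (total $0.75, still need 33.0 g).
Take 1 serving of cottage cheese: +14.0 g protein for $0.75 (total $1.50, still need 19.0 g).
Take 1 serving of tempeh: +19.0 g protein for $1.25 (total $2.75, still need 0.0 g).
Filling from the cheapest source first is optimal under one linear minimum: $2.75.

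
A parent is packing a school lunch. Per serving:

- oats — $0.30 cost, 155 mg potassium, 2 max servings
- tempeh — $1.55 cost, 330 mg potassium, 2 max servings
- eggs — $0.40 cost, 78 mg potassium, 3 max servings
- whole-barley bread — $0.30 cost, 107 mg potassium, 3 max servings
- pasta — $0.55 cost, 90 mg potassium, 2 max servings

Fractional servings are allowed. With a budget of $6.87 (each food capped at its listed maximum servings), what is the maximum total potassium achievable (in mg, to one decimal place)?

Potassium per dollar: oats 516.7, whole-barley bread 356.7, tempeh 212.9, eggs 195, pasta 163.6.
Take 2 servings of oats: spends $0.60, +310.0 mg potassium (running total 310.0 mg).
Take 3 servings of whole-barley bread: spends $0.90, +321.0 mg potassium (running total 631.0 mg).
Take 2 servings of tempeh: spends $3.10, +660.0 mg potassium (running total 1291.0 mg).
Take 3 servings of eggs: spends $1.20, +234.0 mg potassium (running total 1525.0 mg).
Take 1.945 servings of pasta: spends $1.07, +175.1 mg potassium (running total 1700.1 mg).
Filling greedily by potassium-per-dollar is optimal for one linear limit, giving 1700.1 mg.

1700.1 mg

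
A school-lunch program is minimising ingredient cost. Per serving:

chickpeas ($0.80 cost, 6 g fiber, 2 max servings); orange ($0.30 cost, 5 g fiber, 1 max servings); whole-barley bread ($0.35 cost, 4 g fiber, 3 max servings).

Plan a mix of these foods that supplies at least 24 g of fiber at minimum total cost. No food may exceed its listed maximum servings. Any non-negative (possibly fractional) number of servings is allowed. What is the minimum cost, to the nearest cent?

$2.28

Cost per g of fiber: orange $0.0600, whole-barley bread $0.0875, chickpeas $0.1333.
Take 1 serving of orange: +5.0 g fiber for $0.30 (total $0.30, still need 19.0 g).
Take 3 servings of whole-barley bread: +12.0 g fiber for $1.05 (total $1.35, still need 7.0 g).
Take 1.167 servings of chickpeas: +7.0 g fiber for $0.93 (total $2.28, still need 0.0 g).
Greedy by cheapest-per-g is optimal for a single linear constraint, so the minimum cost is $2.28.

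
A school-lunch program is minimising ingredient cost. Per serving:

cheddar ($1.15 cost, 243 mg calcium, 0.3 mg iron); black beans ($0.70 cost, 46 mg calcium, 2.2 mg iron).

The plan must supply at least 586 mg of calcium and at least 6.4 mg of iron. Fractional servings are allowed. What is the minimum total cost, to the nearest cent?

The cheapest plan sits at a corner of the feasible region — with two constraints it uses at most two foods.
cheddar only: max(586/243, 6.4/0.3) = 21.33 servings → $24.53.
black beans only: max(586/46, 6.4/2.2) = 12.74 servings → $8.92.
cheddar + black beans with both tight: 1.91 servings and 2.649 servings → $4.05.
The minimum over all feasible corners is $4.05.

$4.05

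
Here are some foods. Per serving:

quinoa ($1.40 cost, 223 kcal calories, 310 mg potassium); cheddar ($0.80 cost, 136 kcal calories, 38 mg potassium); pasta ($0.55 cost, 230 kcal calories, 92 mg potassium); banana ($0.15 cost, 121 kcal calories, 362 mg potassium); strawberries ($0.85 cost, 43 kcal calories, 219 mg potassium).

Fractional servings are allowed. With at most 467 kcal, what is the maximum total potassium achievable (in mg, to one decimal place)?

2378.4 mg

Potassium per kcal: strawberries 5.093, banana 2.992, quinoa 1.39, pasta 0.4, cheddar 0.2794.
With no serving limits, spend the whole calories allowance on strawberries: 467 kcal / 43 kcal × 219 mg = 2378.4 mg.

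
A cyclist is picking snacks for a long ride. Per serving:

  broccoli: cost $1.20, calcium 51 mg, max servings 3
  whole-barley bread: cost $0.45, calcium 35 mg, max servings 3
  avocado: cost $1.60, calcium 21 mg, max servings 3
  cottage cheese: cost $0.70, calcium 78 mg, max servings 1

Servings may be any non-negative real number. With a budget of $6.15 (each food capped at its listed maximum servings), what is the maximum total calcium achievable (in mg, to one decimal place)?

342.6 mg

Calcium per dollar: cottage cheese 111.4, whole-barley bread 77.78, broccoli 42.5, avocado 13.12.
Take 1 serving of cottage cheese: spends $0.70, +78.0 mg calcium (running total 78.0 mg).
Take 3 servings of whole-barley bread: spends $1.35, +105.0 mg calcium (running total 183.0 mg).
Take 3 servings of broccoli: spends $3.60, +153.0 mg calcium (running total 336.0 mg).
Take 0.3125 servings of avocado: spends $0.50, +6.6 mg calcium (running total 342.6 mg).
Greedy by best ratio exhausts the cost allowance optimally: 342.6 mg.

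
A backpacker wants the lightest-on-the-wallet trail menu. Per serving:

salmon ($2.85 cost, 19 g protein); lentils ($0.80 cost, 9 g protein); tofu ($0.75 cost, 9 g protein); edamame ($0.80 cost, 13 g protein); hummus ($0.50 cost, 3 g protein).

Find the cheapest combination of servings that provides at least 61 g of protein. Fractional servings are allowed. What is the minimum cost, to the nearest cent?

Cost per g of protein: edamame $0.0615, tofu $0.0833, lentils $0.0889, salmon $0.1500, hummus $0.1667.
With no serving limits, use only edamame: 61 g / 13 g = 4.692 servings × $0.80 = $3.75.

$3.75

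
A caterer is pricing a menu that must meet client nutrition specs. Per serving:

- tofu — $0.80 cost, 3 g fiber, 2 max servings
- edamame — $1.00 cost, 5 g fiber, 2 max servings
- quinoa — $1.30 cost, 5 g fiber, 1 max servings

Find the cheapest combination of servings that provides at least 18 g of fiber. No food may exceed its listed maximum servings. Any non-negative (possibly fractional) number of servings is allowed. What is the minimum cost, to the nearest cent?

Cost per g of fiber: edamame $0.2000, quinoa $0.2600, tofu $0.2667.
Take 2 servings of edamame: +10.0 g fiber for $2.00 (total $2.00, still need 8.0 g).
Take 1 serving of quinoa: +5.0 g fiber for $1.30 (total $3.30, still need 3.0 g).
Take 1 serving of tofu: +3.0 g fiber for $0.80 (total $4.10, still need 0.0 g).
Filling from the cheapest source first is optimal under one linear minimum: $4.10.

$4.10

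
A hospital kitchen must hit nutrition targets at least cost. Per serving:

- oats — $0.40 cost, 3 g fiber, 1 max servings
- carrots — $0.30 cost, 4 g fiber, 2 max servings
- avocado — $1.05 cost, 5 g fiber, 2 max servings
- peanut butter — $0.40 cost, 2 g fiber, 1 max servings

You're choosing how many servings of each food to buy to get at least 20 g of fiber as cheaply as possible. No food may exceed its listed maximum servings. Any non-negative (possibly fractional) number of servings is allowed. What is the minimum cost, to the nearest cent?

$2.87

Cost per g of fiber: carrots $0.0750, oats $0.1333, peanut butter $0.2000, avocado $0.2100.
Take 2 servings of carrots: +8.0 g fiber for $0.60 (total $0.60, still need 12.0 g).
Take 1 serving of oats: +3.0 g fiber for $0.40 (total $1.00, still need 9.0 g).
Take 1 serving of peanut butter: +2.0 g fiber for $0.40 (total $1.40, still need 7.0 g).
Take 1.4 servings of avocado: +7.0 g fiber for $1.47 (total $2.87, still need 0.0 g).
Greedy by cheapest-per-g is optimal for a single linear constraint, so the minimum cost is $2.87.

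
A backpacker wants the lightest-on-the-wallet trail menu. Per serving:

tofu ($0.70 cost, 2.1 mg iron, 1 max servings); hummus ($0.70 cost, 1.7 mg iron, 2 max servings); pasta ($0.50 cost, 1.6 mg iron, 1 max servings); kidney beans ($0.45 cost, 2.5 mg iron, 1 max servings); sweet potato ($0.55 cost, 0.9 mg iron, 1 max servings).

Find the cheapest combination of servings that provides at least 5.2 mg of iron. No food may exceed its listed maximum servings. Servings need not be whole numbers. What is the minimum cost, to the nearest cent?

$1.32

Cost per mg of iron: kidney beans $0.1800, pasta $0.3125, tofu $0.3333, hummus $0.4118, sweet potato $0.6111.
Take 1 serving of kidney beans: +2.5 mg iron for $0.45 (total $0.45, still need 2.7 mg).
Take 1 serving of pasta: +1.6 mg iron for $0.50 (total $0.95, still need 1.1 mg).
Take 0.5238 servings of tofu: +1.1 mg iron for $0.37 (total $1.32, still need 0.0 mg).
Greedy by cheapest-per-mg is optimal for a single linear constraint, so the minimum cost is $1.32.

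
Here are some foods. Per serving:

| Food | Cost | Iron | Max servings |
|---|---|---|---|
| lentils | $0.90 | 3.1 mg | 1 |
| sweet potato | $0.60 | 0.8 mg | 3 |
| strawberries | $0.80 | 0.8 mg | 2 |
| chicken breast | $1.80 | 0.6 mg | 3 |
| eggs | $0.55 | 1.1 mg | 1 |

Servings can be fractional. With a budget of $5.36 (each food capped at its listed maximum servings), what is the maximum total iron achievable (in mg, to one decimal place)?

8.4 mg

Iron per dollar: lentils 3.444, eggs 2, sweet potato 1.333, strawberries 1, chicken breast 0.3333.
Take 1 serving of lentils: spends $0.90, +3.1 mg iron (running total 3.1 mg).
Take 1 serving of eggs: spends $0.55, +1.1 mg iron (running total 4.2 mg).
Take 3 servings of sweet potato: spends $1.80, +2.4 mg iron (running total 6.6 mg).
Take 2 servings of strawberries: spends $1.60, +1.6 mg iron (running total 8.2 mg).
Take 0.2833 servings of chicken breast: spends $0.51, +0.2 mg iron (running total 8.4 mg).
Filling greedily by iron-per-dollar is optimal for one linear limit, giving 8.4 mg.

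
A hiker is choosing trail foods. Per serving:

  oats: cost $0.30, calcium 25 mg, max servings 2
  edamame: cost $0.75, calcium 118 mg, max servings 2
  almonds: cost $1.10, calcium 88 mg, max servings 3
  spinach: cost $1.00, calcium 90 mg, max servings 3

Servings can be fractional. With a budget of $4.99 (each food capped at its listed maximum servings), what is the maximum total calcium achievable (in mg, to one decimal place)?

Calcium per dollar: edamame 157.3, spinach 90, oats 83.33, almonds 80.
Take 2 servings of edamame: spends $1.50, +236.0 mg calcium (running total 236.0 mg).
Take 3 servings of spinach: spends $3.00, +270.0 mg calcium (running total 506.0 mg).
Take 1.633 servings of oats: spends $0.49, +40.8 mg calcium (running total 546.8 mg).
Greedy by best ratio exhausts the cost allowance optimally: 546.8 mg.

546.8 mg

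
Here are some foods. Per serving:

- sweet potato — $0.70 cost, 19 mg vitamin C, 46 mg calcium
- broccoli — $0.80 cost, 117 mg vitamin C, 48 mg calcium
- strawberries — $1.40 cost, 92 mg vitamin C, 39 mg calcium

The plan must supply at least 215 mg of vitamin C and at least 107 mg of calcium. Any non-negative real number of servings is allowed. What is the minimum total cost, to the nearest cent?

sweet potato only: max(215/19, 107/46) = 11.32 servings → $7.92.
broccoli only: max(215/117, 107/48) = 2.229 servings → $1.78.
strawberries only: max(215/92, 107/39) = 2.744 servings → $3.84.
sweet potato + broccoli with both tight: 0.4919 servings and 1.758 servings → $1.75.
sweet potato + strawberries with both tight: 0.4179 servings and 2.251 servings → $3.44.
broccoli + strawberries: the both-tight solution has a negative serving — not a feasible corner.
Cheapest feasible corner: $1.75.

$1.75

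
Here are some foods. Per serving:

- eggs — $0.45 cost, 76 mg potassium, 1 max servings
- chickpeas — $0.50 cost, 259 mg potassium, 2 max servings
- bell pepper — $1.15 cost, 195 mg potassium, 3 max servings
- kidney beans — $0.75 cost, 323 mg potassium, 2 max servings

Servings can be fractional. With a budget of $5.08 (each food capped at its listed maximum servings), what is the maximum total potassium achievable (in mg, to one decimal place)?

1601.5 mg

Potassium per dollar: chickpeas 518, kidney beans 430.7, bell pepper 169.6, eggs 168.9.
Take 2 servings of chickpeas: spends $1.00, +518.0 mg potassium (running total 518.0 mg).
Take 2 servings of kidney beans: spends $1.50, +646.0 mg potassium (running total 1164.0 mg).
Take 2.243 servings of bell pepper: spends $2.58, +437.5 mg potassium (running total 1601.5 mg).
Filling greedily by potassium-per-dollar is optimal for one linear limit, giving 1601.5 mg.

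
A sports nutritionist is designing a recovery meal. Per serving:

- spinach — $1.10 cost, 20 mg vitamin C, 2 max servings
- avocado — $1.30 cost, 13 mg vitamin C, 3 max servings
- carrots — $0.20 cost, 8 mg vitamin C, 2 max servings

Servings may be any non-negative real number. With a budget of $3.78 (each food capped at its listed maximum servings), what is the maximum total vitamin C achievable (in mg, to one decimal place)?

67.8 mg

Vitamin C per dollar: carrots 40, spinach 18.18, avocado 10.
Take 2 servings of carrots: spends $0.40, +16.0 mg vitamin C (running total 16.0 mg).
Take 2 servings of spinach: spends $2.20, +40.0 mg vitamin C (running total 56.0 mg).
Take 0.9077 servings of avocado: spends $1.18, +11.8 mg vitamin C (running total 67.8 mg).
Filling greedily by vitamin C-per-dollar is optimal for one linear limit, giving 67.8 mg.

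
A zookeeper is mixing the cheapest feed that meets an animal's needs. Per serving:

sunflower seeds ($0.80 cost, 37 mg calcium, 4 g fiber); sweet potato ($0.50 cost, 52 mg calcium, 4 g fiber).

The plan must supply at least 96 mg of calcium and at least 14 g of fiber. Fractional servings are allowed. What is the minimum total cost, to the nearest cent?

An LP optimum is at a vertex; with two nutrient constraints at most two foods are used. Check each candidate.
sunflower seeds only: max(96/37, 14/4) = 3.5 servings → $2.80.
sweet potato only: max(96/52, 14/4) = 3.5 servings → $1.75.
sunflower seeds + sweet potato: the both-tight solution has a negative serving — not a feasible corner.
Cheapest feasible corner: $1.75.

$1.75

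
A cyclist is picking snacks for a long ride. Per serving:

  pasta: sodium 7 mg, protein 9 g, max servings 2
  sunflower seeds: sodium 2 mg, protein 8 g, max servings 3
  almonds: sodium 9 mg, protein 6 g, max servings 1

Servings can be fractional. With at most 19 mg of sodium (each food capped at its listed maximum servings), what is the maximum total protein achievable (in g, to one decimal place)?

Protein per mg sodium: sunflower seeds 4, pasta 1.286, almonds 0.6667.
Take 3 servings of sunflower seeds: uses 6 mg sodium, +24.0 g protein (running total 24.0 g).
Take 1.857 servings of pasta: uses 13 mg sodium, +16.7 g protein (running total 40.7 g).
Greedy by best ratio exhausts the sodium allowance optimally: 40.7 g.

40.7 g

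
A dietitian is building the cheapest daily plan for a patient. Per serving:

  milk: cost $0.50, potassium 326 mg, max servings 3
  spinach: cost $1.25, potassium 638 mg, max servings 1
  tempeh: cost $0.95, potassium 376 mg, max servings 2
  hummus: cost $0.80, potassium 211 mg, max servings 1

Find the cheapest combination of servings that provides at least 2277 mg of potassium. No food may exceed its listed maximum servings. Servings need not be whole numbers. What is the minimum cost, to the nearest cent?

$4.42

Cost per mg of potassium: milk $0.0015, spinach $0.0020, tempeh $0.0025, hummus $0.0038.
Take 3 servings of milk: +978.0 mg potassium for $1.50 (total $1.50, still need 1299.0 mg).
Take 1 serving of spinach: +638.0 mg potassium for $1.25 (total $2.75, still need 661.0 mg).
Take 1.758 servings of tempeh: +661.0 mg potassium for $1.67 (total $4.42, still need 0.0 mg).
Filling from the cheapest source first is optimal under one linear minimum: $4.42.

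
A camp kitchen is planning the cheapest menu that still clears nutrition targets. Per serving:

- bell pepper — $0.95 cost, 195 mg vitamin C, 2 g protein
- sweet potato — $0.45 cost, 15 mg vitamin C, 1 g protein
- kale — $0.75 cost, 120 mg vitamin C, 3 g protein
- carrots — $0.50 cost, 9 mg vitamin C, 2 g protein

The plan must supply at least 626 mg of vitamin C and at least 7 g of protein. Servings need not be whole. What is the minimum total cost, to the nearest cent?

Check every corner: each single food scaled to meet both minima, and each pair solved so both constraints bind.
bell pepper only: max(626/195, 7/2) = 3.5 servings → $3.33.
sweet potato only: max(626/15, 7/1) = 41.73 servings → $18.78.
kale only: max(626/120, 7/3) = 5.217 servings → $3.91.
carrots only: max(626/9, 7/2) = 69.56 servings → $34.78.
bell pepper + sweet potato with both tight: 3.158 servings and 0.6848 servings → $3.31.
bell pepper + kale with both tight: 3.009 servings and 0.3275 servings → $3.10.
bell pepper + carrots with both tight: 3.196 servings and 0.3038 servings → $3.19.
sweet potato + kale: the both-tight solution has a negative serving — not a feasible corner.
sweet potato + carrots with both targets exact would need a negative amount; discard.
kale + carrots: the both-tight solution has a negative serving — not a feasible corner.
So the least-cost plan costs $3.10.

$3.10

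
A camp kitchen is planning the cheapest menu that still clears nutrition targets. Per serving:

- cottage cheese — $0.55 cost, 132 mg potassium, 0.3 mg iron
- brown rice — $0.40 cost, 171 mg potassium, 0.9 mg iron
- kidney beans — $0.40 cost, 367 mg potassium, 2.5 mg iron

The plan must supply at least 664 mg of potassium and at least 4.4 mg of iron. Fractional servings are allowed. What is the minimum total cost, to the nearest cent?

$0.72

Compare the cost at each extreme point of the feasible region.
cottage cheese only: max(664/132, 4.4/0.3) = 14.67 servings → $8.07.
brown rice only: max(664/171, 4.4/0.9) = 4.889 servings → $1.96.
kidney beans only: max(664/367, 4.4/2.5) = 1.809 servings → $0.72.
cottage cheese + brown rice: the both-tight solution has a negative serving — not a feasible corner.
cottage cheese + kidney beans with both tight: 0.2055 servings and 1.735 servings → $0.81.
brown rice + kidney beans with both tight: 0.465 servings and 1.593 servings → $0.82.
Cheapest feasible corner: $0.72.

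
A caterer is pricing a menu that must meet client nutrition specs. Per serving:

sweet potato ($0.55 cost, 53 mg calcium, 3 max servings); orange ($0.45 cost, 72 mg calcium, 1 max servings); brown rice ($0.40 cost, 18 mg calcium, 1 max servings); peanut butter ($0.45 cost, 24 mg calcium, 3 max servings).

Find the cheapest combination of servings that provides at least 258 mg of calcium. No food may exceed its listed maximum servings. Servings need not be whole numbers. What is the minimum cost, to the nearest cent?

Cost per mg of calcium: orange $0.0063, sweet potato $0.0104, peanut butter $0.0187, brown rice $0.0222.
Take 1 serving of orange: +72.0 mg calcium for $0.45 (total $0.45, still need 186.0 mg).
Take 3 servings of sweet potato: +159.0 mg calcium for $1.65 (total $2.10, still need 27.0 mg).
Take 1.125 servings of peanut butter: +27.0 mg calcium for $0.51 (total $2.61, still need 0.0 mg).
Filling from the cheapest source first is optimal under one linear minimum: $2.61.

$2.61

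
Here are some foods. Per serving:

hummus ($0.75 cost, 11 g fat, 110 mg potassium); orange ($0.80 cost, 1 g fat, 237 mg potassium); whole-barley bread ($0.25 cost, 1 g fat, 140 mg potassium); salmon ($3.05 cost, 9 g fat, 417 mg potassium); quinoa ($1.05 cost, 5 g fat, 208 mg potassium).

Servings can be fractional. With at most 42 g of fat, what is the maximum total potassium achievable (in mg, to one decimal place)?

Potassium per g fat: orange 237, whole-barley bread 140, salmon 46.33, quinoa 41.6, hummus 10.
With no serving limits, spend the whole fat allowance on orange: 42 g / 1 g × 237 mg = 9954.0 mg.

9954.0 mg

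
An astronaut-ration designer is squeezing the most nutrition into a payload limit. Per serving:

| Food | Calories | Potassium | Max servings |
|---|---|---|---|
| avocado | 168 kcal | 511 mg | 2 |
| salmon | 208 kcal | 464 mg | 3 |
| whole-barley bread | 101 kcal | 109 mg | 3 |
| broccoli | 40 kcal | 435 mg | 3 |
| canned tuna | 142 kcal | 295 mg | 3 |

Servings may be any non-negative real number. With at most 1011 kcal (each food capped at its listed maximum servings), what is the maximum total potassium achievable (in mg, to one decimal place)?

3565.1 mg

Potassium per kcal: broccoli 10.88, avocado 3.042, salmon 2.231, canned tuna 2.077, whole-barley bread 1.079.
Take 3 servings of broccoli: uses 120 kcal, +1305.0 mg potassium (running total 1305.0 mg).
Take 2 servings of avocado: uses 336 kcal, +1022.0 mg potassium (running total 2327.0 mg).
Take 2.668 servings of salmon: uses 555 kcal, +1238.1 mg potassium (running total 3565.1 mg).
Filling greedily by potassium-per-kcal is optimal for one linear limit, giving 3565.1 mg.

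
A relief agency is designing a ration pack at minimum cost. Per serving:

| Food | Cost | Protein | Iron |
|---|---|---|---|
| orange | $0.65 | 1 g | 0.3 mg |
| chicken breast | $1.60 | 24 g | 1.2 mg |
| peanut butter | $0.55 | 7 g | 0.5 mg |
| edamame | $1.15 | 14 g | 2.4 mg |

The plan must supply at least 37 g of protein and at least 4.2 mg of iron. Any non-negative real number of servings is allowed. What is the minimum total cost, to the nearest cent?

$2.77

A basic optimal solution has at most two foods positive. Try each food alone and each pair with both targets met exactly.
orange only: max(37/1, 4.2/0.3) = 37 servings → $24.05.
chicken breast only: max(37/24, 4.2/1.2) = 3.5 servings → $5.60.
peanut butter only: max(37/7, 4.2/0.5) = 8.4 servings → $4.62.
edamame only: max(37/14, 4.2/2.4) = 2.643 servings → $3.04.
orange + chicken breast with both tight: 9.4 servings and 1.15 servings → $7.95.
orange + peanut butter with both tight: 6.812 servings and 4.312 servings → $6.80.
orange + edamame with both targets exact would need a negative amount; discard.
chicken breast + peanut butter with both targets exact would need a negative amount; discard.
chicken breast + edamame with both tight: 0.7353 servings and 1.382 servings → $2.77.
peanut butter + edamame with both tight: 3.061 servings and 1.112 servings → $2.96.
The minimum over all feasible corners is $2.77.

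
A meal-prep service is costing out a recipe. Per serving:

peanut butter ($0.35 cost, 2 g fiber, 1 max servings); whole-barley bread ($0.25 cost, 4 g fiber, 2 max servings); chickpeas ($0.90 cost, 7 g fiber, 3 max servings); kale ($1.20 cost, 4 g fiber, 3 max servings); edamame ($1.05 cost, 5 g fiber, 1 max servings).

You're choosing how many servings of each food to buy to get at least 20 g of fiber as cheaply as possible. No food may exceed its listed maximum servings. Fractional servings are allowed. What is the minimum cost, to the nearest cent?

Cost per g of fiber: whole-barley bread $0.0625, chickpeas $0.1286, peanut butter $0.1750, edamame $0.2100, kale $0.3000.
Take 2 servings of whole-barley bread: +8.0 g fiber for $0.50 (total $0.50, still need 12.0 g).
Take 1.714 servings of chickpeas: +12.0 g fiber for $1.54 (total $2.04, still need 0.0 g).
Greedy by cheapest-per-g is optimal for a single linear constraint, so the minimum cost is $2.04.

$2.04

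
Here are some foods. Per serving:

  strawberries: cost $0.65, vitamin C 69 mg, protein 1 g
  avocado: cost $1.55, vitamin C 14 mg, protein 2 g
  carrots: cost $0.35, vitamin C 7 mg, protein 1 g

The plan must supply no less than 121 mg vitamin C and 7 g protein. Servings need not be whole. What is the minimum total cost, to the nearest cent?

Compare the cost at each extreme point of the feasible region.
strawberries only: max(121/69, 7/1) = 7 servings → $4.55.
avocado only: max(121/14, 7/2) = 8.643 servings → $13.40.
carrots only: max(121/7, 7/1) = 17.29 servings → $6.05.
strawberries + avocado with both tight: 1.161 servings and 2.919 servings → $5.28.
strawberries + carrots with both tight: 1.161 servings and 5.839 servings → $2.80.
avocado + carrots (both tight): parallel constraints — no distinct corner.
Cheapest feasible corner: $2.80.

$2.80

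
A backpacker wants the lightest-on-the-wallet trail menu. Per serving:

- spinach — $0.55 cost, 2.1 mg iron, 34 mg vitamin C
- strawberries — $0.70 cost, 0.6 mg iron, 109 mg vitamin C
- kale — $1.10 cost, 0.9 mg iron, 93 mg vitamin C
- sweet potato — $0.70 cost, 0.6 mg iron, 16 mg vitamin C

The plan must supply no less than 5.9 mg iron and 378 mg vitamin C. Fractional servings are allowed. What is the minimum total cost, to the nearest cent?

At the optimum either one food covers both requirements or two foods hit both targets exactly; no other combination can be cheaper.
spinach only: max(5.9/2.1, 378/34) = 11.12 servings → $6.11.
strawberries only: max(5.9/0.6, 378/109) = 9.833 servings → $6.88.
kale only: max(5.9/0.9, 378/93) = 6.556 servings → $7.21.
sweet potato only: max(5.9/0.6, 378/16) = 23.62 servings → $16.54.
spinach + strawberries with both tight: 1.997 servings and 2.845 servings → $3.09.
spinach + kale with both tight: 1.266 servings and 3.602 servings → $4.66.
spinach + sweet potato with both targets exact would need a negative amount; discard.
strawberries + kale: intersection lies outside the first quadrant.
strawberries + sweet potato with both tight: 2.373 servings and 7.461 servings → $6.88.
kale + sweet potato with both tight: 3.198 servings and 5.036 servings → $7.04.
So the least-cost plan costs $3.09.

$3.09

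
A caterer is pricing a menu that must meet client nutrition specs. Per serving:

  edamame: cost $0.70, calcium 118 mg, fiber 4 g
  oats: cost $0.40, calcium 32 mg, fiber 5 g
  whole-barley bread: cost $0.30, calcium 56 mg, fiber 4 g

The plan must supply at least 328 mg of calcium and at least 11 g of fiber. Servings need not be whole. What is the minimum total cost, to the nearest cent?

$1.76

At the optimum either one food covers both requirements or two foods hit both targets exactly; no other combination can be cheaper.
edamame only: max(328/118, 11/4) = 2.78 servings → $1.95.
oats only: max(328/32, 11/5) = 10.25 servings → $4.10.
whole-barley bread only: max(328/56, 11/4) = 5.857 servings → $1.76.
edamame + oats with both targets exact would need a negative amount; discard.
edamame + whole-barley bread: the both-tight solution has a negative serving — not a feasible corner.
oats + whole-barley bread with both targets exact would need a negative amount; discard.
The minimum over all feasible corners is $1.76.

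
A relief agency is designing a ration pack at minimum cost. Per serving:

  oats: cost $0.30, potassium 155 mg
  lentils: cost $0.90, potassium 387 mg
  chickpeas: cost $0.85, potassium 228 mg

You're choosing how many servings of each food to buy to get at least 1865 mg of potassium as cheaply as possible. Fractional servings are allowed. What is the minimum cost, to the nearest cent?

Cost per mg of potassium: oats $0.0019, lentils $0.0023, chickpeas $0.0037.
With no serving limits, use only oats: 1865 mg / 155 mg = 12.03 servings × $0.30 = $3.61.

$3.61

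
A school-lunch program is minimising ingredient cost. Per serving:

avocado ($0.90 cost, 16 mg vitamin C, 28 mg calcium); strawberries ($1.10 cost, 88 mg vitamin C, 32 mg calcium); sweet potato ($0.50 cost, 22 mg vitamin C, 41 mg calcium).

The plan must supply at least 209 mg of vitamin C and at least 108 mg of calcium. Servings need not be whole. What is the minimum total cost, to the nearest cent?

This is a tiny linear program; its minimum lies at a vertex of the feasible set. List the vertices and price them.
avocado only: max(209/16, 108/28) = 13.06 servings → $11.76.
strawberries only: max(209/88, 108/32) = 3.375 servings → $3.71.
sweet potato only: max(209/22, 108/41) = 9.5 servings → $4.75.
avocado + strawberries with both tight: 1.443 servings and 2.113 servings → $3.62.
avocado + sweet potato: the both-tight solution has a negative serving — not a feasible corner.
strawberries + sweet potato with both tight: 2.133 servings and 0.9697 servings → $2.83.
The minimum over all feasible corners is $2.83.

$2.83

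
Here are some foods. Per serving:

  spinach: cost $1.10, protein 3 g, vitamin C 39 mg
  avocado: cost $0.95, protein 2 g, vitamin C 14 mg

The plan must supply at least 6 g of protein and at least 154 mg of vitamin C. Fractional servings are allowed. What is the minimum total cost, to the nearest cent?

$4.34

This is a tiny linear program; its minimum lies at a vertex of the feasible set. List the vertices and price them.
spinach only: max(6/3, 154/39) = 3.949 servings → $4.34.
avocado only: max(6/2, 154/14) = 11 servings → $10.45.
spinach + avocado: the both-tight solution has a negative serving — not a feasible corner.
The minimum over all feasible corners is $4.34.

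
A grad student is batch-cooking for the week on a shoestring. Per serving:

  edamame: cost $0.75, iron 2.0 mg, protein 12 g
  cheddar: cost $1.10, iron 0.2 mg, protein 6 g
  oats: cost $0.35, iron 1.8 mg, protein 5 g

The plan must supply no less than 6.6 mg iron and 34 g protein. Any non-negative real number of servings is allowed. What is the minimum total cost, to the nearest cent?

For a min-cost LP with two ≥-constraints, a basic feasible solution has at most two positive variables.
edamame only: max(6.6/2.0, 34/12) = 3.3 servings → $2.48.
cheddar only: max(6.6/0.2, 34/6) = 33 servings → $36.30.
oats only: max(6.6/1.8, 34/5) = 6.8 servings → $2.38.
edamame + cheddar: the both-tight solution has a negative serving — not a feasible corner.
edamame + oats with both tight: 2.431 servings and 0.9655 servings → $2.16.
cheddar + oats with both tight: 2.878 servings and 3.347 servings → $4.34.
So the least-cost plan costs $2.16.

$2.16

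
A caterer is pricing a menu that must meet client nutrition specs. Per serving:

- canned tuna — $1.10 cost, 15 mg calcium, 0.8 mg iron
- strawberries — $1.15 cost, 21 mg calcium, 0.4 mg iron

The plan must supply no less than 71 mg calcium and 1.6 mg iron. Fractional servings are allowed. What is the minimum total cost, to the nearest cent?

For a min-cost LP with two ≥-constraints, a basic feasible solution has at most two positive variables.
canned tuna only: max(71/15, 1.6/0.8) = 4.733 servings → $5.21.
strawberries only: max(71/21, 1.6/0.4) = 4 servings → $4.60.
canned tuna + strawberries with both tight: 0.4815 servings and 3.037 servings → $4.02.
So the least-cost plan costs $4.02.

$4.02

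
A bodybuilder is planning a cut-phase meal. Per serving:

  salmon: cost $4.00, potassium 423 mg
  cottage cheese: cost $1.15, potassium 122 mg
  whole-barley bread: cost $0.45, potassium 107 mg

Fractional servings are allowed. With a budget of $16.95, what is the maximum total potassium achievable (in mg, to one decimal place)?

4030.3 mg

Potassium per dollar: whole-barley bread 237.8, cottage cheese 106.1, salmon 105.8.
With no serving limits, spend the whole cost allowance on whole-barley bread: $16.95 / $0.45 × 107 mg = 4030.3 mg.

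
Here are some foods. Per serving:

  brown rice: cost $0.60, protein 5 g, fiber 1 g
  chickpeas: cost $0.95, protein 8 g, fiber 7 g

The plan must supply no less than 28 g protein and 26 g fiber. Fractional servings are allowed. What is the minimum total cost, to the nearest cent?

$3.53

For a min-cost LP with two ≥-constraints, a basic feasible solution has at most two positive variables.
brown rice only: max(28/5, 26/1) = 26 servings → $15.60.
chickpeas only: max(28/8, 26/7) = 3.714 servings → $3.53.
brown rice + chickpeas: intersection lies outside the first quadrant.
The minimum over all feasible corners is $3.53.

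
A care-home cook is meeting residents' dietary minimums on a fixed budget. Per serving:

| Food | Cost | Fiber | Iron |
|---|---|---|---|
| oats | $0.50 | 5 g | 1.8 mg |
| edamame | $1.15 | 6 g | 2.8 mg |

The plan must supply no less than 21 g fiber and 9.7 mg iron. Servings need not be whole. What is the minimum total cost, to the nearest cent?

The cheapest plan sits at a corner of the feasible region — with two constraints it uses at most two foods.
oats only: max(21/5, 9.7/1.8) = 5.389 servings → $2.69.
edamame only: max(21/6, 9.7/2.8) = 3.5 servings → $4.03.
oats + edamame with both tight: 0.1875 servings and 3.344 servings → $3.94.
So the least-cost plan costs $2.69.

$2.69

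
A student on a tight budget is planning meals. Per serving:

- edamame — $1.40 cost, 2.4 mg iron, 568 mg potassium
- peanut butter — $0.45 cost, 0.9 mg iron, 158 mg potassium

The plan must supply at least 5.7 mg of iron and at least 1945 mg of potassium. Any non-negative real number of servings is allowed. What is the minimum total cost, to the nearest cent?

An LP optimum is at a vertex; with two nutrient constraints at most two foods are used. Check each candidate.
edamame only: max(5.7/2.4, 1945/568) = 3.424 servings → $4.79.
peanut butter only: max(5.7/0.9, 1945/158) = 12.31 servings → $5.54.
edamame + peanut butter: the both-tight solution has a negative serving — not a feasible corner.
The minimum over all feasible corners is $4.79.

$4.79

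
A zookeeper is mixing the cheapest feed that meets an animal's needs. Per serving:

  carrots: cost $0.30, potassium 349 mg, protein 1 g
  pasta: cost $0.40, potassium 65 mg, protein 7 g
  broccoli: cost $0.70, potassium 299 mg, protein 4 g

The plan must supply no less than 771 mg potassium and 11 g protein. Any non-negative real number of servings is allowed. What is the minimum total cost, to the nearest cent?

$1.11

For a min-cost LP with two ≥-constraints, a basic feasible solution has at most two positive variables.
carrots only: max(771/349, 11/1) = 11 servings → $3.30.
pasta only: max(771/65, 11/7) = 11.86 servings → $4.74.
broccoli only: max(771/299, 11/4) = 2.75 servings → $1.93.
carrots + pasta with both tight: 1.969 servings and 1.29 servings → $1.11.
carrots + broccoli: intersection lies outside the first quadrant.
pasta + broccoli with both tight: 0.1118 servings and 2.554 servings → $1.83.
Cheapest feasible corner: $1.11.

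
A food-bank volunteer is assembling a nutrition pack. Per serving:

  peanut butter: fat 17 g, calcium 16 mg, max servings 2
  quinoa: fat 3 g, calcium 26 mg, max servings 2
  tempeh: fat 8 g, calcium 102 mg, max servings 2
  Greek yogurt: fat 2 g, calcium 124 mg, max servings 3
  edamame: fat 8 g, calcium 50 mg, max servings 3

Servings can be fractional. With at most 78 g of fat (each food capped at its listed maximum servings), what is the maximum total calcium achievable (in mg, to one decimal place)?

802.5 mg

Calcium per g fat: Greek yogurt 62, tempeh 12.75, quinoa 8.667, edamame 6.25, peanut butter 0.9412.
Take 3 servings of Greek yogurt: uses 6 g fat, +372.0 mg calcium (running total 372.0 mg).
Take 2 servings of tempeh: uses 16 g fat, +204.0 mg calcium (running total 576.0 mg).
Take 2 servings of quinoa: uses 6 g fat, +52.0 mg calcium (running total 628.0 mg).
Take 3 servings of edamame: uses 24 g fat, +150.0 mg calcium (running total 778.0 mg).
Take 1.529 servings of peanut butter: uses 26 g fat, +24.5 mg calcium (running total 802.5 mg).
Greedy by best ratio exhausts the fat allowance optimally: 802.5 mg.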